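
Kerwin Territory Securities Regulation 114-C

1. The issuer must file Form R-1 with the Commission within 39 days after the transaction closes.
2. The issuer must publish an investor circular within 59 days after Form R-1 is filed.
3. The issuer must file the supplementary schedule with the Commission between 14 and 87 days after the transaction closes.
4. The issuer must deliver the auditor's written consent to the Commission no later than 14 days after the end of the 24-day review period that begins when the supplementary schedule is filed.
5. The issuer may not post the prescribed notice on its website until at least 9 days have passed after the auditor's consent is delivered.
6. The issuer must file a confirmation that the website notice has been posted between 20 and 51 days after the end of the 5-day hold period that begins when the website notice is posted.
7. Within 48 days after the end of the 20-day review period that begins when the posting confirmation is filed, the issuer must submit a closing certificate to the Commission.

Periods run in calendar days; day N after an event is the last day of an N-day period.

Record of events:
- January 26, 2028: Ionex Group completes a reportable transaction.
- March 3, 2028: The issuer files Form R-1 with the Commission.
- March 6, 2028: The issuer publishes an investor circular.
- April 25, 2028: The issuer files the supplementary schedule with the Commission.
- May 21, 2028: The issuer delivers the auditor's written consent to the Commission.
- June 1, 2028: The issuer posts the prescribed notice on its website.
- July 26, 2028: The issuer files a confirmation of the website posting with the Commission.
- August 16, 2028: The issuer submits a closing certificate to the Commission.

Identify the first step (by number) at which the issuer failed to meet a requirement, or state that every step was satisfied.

Step 3

Step 1 — counting 39 days from January 26, 2028 (when the transaction closes) gives a deadline of March 5, 2028; done March 3, 2028 — timely.
Step 2 — counting 59 days from March 3, 2028 (when Form R-1 is filed) gives a deadline of May 1, 2028; done March 6, 2028 — timely.
Step 3 — 14 and 87 days from January 26, 2028 (when the transaction closes) are February 9, 2028 and April 22, 2028 respectively; done April 25, 2028 — 3 days after the window closed.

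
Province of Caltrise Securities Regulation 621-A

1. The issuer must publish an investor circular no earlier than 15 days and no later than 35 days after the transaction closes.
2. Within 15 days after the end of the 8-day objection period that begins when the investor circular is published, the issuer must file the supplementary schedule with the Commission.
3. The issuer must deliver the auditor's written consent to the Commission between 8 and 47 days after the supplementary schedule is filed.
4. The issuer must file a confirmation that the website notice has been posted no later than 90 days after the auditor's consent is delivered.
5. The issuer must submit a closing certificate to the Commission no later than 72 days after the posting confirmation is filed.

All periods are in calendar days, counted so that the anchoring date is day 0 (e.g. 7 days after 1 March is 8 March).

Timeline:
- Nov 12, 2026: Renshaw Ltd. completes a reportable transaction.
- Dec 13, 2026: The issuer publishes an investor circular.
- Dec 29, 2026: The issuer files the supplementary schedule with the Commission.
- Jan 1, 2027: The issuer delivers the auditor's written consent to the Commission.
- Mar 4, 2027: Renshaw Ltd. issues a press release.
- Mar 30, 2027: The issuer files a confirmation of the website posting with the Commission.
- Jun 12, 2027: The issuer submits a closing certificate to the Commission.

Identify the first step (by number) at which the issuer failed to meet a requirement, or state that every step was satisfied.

Step 3

(1) the permitted window runs from Nov 12, 2026 + 15 = Nov 27, 2026 to Nov 12, 2026 + 35 = Dec 17, 2026; Dec 13, 2026 falls inside that range.
(2) due by Dec 21, 2026 + 15 days = Jan 5, 2027; completed Dec 29, 2026, before the deadline.
(3) the permitted window runs from Dec 29, 2026 + 8 = Jan 6, 2027 to Dec 29, 2026 + 47 = Feb 14, 2027; done Jan 1, 2027 — 5 days before the window opened.
That is the first point of non-compliance.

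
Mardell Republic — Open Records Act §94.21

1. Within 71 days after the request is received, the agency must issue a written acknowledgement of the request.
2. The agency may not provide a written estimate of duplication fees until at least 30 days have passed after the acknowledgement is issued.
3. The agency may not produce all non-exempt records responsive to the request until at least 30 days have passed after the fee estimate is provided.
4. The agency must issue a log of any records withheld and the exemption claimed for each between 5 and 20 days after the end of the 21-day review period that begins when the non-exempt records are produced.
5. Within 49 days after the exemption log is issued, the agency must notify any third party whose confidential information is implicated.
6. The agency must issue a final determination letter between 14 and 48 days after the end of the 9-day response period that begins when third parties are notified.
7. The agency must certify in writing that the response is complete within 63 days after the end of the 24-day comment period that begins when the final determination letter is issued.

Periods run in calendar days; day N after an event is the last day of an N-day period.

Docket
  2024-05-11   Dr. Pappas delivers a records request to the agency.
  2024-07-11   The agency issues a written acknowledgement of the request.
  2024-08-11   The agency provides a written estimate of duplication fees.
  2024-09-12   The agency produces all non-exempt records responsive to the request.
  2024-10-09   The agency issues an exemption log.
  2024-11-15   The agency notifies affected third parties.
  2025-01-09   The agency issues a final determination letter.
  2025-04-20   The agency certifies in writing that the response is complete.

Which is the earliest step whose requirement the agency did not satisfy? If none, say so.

Step 1 — counting 71 days from 2024-05-11 (when the request is received) gives a deadline of 2024-07-21; done 2024-07-11 — timely.
Step 2 — must wait 30 days from 2024-07-11 (when the acknowledgement is issued), so not before 2024-08-10; 2024-08-11 is on or after that date.
Step 3 — must wait 30 days from 2024-08-11 (when the fee estimate is provided), so not before 2024-09-10; done 2024-09-12 — permitted.
Step 4 — 5 and 20 days from 2024-10-03 (end of the 21-day review period, which began when the non-exempt records are produced on 2024-09-12) are 2024-10-08 and 2024-10-23 respectively; done 2024-10-09, which is between those dates.
Step 5 — counting 49 days from 2024-10-09 (when the exemption log is issued) gives a deadline of 2024-11-27; done 2024-11-15 — timely.
Step 6 — 14 and 48 days from 2024-11-24 (end of the 9-day response period, which began when third parties are notified on 2024-11-15) are 2024-12-08 and 2025-01-11 respectively; done 2025-01-09 — within the window.
Step 7 — counting 63 days from 2025-02-02 (end of the 24-day comment period, which began when the final determination letter is issued on 2025-01-09) gives a deadline of 2025-04-06; done 2025-04-20 — 14 days late.
No need to go further; step 7 was not satisfied.

Step 7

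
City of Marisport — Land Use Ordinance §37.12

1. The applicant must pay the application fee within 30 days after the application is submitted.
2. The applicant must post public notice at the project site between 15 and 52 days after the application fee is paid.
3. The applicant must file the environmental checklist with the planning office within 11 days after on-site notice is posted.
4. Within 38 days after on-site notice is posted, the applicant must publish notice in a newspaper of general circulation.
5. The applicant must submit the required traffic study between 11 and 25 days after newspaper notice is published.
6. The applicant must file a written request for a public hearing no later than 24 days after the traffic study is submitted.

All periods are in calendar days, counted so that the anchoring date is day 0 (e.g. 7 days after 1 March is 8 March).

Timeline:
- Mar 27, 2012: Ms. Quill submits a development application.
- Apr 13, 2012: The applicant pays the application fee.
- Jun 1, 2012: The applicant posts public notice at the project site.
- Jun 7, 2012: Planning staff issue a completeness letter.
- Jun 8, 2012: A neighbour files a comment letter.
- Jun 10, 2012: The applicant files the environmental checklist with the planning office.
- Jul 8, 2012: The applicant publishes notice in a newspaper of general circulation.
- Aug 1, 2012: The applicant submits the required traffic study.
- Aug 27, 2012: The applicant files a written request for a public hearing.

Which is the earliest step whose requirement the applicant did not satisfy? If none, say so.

Step 6

(1) due by Mar 27, 2012 + 30 days = Apr 26, 2012; completed Apr 13, 2012, before the deadline.
(2) the permitted window runs from Apr 13, 2012 + 15 = Apr 28, 2012 to Apr 13, 2012 + 52 = Jun 4, 2012; Jun 1, 2012 falls inside that range.
(3) due by Jun 1, 2012 + 11 days = Jun 12, 2012; Jun 10, 2012 is within that limit.
(4) due by Jun 1, 2012 + 38 days = Jul 9, 2012; done Jul 8, 2012 — timely.
(5) the permitted window runs from Jul 8, 2012 + 11 = Jul 19, 2012 to Jul 8, 2012 + 25 = Aug 2, 2012; Aug 1, 2012 falls inside that range.
(6) due by Aug 1, 2012 + 24 days = Aug 25, 2012; Aug 27, 2012 misses that deadline by 2 days.
No need to go further; step 6 was not satisfied.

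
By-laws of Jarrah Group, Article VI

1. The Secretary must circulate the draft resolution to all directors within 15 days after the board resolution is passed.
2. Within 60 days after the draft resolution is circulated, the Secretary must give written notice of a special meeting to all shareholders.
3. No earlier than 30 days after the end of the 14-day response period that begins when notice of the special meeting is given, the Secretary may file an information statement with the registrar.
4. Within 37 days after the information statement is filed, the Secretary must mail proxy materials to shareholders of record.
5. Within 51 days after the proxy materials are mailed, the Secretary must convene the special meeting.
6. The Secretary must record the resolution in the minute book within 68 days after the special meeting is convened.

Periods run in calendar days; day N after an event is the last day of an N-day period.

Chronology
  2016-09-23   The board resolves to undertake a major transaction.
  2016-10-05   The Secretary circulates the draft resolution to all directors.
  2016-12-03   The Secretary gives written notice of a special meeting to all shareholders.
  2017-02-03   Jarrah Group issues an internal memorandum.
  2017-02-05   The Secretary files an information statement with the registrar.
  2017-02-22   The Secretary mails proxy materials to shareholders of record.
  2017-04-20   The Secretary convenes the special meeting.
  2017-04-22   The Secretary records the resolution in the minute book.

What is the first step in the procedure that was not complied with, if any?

Step 5

(1) due by 2016-09-23 + 15 days = 2016-10-08; completed 2016-10-05, before the deadline.
(2) due by 2016-10-05 + 60 days = 2016-12-04; done 2016-12-03 — timely.
(3) permitted from 2016-12-17 + 30 days = 2017-01-16 onward; 2017-02-05 is on or after that date.
(4) due by 2017-02-05 + 37 days = 2017-03-14; done 2017-02-22 — timely.
(5) due by 2017-02-22 + 51 days = 2017-04-14; done 2017-04-20 — 6 days late.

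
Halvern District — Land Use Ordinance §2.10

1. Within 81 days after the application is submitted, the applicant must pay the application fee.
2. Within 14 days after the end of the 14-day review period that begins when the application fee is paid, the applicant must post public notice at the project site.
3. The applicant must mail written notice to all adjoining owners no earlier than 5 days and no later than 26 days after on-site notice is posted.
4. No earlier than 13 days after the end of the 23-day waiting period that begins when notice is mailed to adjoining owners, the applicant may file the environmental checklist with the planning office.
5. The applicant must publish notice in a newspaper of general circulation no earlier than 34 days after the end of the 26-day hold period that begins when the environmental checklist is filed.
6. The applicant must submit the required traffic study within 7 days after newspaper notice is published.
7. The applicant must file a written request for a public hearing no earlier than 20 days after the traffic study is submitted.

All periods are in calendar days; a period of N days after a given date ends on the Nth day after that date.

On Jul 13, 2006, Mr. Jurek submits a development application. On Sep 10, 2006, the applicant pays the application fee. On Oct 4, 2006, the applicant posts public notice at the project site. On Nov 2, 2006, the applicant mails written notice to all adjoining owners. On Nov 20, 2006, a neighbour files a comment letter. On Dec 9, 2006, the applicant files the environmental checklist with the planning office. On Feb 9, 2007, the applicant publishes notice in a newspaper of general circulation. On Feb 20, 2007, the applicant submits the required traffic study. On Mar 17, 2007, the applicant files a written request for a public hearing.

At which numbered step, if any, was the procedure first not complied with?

Step 3

(1) due by Jul 13, 2006 + 81 days = Oct 2, 2006; done Sep 10, 2006 — timely.
(2) due by Sep 24, 2006 + 14 days = Oct 8, 2006; done Oct 4, 2006 — timely.
(3) the permitted window runs from Oct 4, 2006 + 5 = Oct 9, 2006 to Oct 4, 2006 + 26 = Oct 30, 2006; Nov 2, 2006 is 3 days past the end of the window.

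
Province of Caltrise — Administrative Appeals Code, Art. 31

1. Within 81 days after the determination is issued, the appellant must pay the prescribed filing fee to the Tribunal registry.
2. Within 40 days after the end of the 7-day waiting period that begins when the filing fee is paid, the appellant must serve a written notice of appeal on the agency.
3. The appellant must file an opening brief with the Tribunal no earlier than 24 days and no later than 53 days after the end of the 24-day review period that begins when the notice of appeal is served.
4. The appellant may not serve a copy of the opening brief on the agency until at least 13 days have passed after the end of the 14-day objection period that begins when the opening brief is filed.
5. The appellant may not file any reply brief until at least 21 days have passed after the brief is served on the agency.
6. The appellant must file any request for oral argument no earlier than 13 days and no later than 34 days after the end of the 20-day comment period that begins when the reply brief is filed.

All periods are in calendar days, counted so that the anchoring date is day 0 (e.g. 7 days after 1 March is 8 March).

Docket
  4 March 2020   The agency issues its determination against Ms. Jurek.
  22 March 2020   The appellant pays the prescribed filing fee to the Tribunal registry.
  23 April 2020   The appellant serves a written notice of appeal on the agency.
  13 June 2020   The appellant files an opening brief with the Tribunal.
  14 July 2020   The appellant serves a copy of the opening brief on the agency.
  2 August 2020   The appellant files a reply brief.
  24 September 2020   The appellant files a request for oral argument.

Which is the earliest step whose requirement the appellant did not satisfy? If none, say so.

Step 1 — counting 81 days from 4 March 2020 (when the determination is issued) gives a deadline of 24 May 2020; done 22 March 2020 — timely.
Step 2 — counting 40 days from 29 March 2020 (end of the 7-day waiting period, which began when the filing fee is paid on 22 March 2020) gives a deadline of 8 May 2020; done 23 April 2020 — timely.
Step 3 — 24 and 53 days from 17 May 2020 (end of the 24-day review period, which began when the notice of appeal is served on 23 April 2020) are 10 June 2020 and 9 July 2020 respectively; done 13 June 2020 — within the window.
Step 4 — must wait 13 days from 27 June 2020 (end of the 14-day objection period, which began when the opening brief is filed on 13 June 2020), so not before 10 July 2020; 14 July 2020 is on or after that date.
Step 5 — must wait 21 days from 14 July 2020 (when the brief is served on the agency), so not before 4 August 2020; 2 August 2020 is 2 days before the earliest permitted date.

Step 5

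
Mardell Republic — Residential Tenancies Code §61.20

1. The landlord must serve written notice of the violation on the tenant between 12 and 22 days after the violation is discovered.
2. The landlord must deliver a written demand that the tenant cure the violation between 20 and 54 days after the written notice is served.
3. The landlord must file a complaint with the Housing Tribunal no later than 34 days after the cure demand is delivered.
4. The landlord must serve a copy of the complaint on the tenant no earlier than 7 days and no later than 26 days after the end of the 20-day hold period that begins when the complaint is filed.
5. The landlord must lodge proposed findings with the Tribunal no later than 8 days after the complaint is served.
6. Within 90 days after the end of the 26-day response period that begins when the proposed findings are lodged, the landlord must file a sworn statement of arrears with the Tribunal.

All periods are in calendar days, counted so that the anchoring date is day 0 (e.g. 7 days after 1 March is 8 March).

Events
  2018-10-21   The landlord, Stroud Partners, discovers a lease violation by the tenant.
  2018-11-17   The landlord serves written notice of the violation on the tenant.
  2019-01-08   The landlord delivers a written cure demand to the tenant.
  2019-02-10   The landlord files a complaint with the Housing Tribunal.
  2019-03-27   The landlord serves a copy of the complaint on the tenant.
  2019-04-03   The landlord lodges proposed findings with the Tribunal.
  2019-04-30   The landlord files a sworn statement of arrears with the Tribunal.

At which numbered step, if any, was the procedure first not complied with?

Step 1 — 12 and 22 days from 2018-10-21 (when the violation is discovered) are 2018-11-02 and 2018-11-12 respectively; done 2018-11-17 — 5 days after the window closed.

Step 1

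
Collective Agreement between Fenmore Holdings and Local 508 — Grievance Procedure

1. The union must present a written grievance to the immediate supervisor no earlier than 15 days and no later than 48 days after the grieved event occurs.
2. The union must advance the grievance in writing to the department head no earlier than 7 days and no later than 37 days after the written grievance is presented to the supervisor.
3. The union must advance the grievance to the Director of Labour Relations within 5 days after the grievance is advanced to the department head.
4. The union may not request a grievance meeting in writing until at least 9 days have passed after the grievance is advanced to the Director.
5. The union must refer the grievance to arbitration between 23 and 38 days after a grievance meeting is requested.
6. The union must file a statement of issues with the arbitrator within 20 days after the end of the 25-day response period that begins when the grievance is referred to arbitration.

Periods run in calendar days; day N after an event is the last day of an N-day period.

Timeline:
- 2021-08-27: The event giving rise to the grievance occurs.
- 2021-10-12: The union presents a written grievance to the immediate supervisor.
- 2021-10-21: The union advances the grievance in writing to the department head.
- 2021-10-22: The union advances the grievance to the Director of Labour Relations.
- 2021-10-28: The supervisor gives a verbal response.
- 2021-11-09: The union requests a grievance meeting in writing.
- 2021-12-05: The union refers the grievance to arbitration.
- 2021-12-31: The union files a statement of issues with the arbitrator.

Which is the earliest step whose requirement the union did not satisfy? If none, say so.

None — every step was satisfied

(1) the permitted window runs from 2021-08-27 + 15 = 2021-09-11 to 2021-08-27 + 48 = 2021-10-14; 2021-10-12 falls inside that range.
(2) the permitted window runs from 2021-10-12 + 7 = 2021-10-19 to 2021-10-12 + 37 = 2021-11-18; done 2021-10-21, which is between those dates.
(3) due by 2021-10-21 + 5 days = 2021-10-26; 2021-10-22 is within that limit.
(4) permitted from 2021-10-22 + 9 days = 2021-10-31 onward; 2021-11-09 is on or after that date.
(5) the permitted window runs from 2021-11-09 + 23 = 2021-12-02 to 2021-11-09 + 38 = 2021-12-17; done 2021-12-05 — within the window.
(6) due by 2021-12-30 + 20 days = 2022-01-19; completed 2021-12-31, before the deadline.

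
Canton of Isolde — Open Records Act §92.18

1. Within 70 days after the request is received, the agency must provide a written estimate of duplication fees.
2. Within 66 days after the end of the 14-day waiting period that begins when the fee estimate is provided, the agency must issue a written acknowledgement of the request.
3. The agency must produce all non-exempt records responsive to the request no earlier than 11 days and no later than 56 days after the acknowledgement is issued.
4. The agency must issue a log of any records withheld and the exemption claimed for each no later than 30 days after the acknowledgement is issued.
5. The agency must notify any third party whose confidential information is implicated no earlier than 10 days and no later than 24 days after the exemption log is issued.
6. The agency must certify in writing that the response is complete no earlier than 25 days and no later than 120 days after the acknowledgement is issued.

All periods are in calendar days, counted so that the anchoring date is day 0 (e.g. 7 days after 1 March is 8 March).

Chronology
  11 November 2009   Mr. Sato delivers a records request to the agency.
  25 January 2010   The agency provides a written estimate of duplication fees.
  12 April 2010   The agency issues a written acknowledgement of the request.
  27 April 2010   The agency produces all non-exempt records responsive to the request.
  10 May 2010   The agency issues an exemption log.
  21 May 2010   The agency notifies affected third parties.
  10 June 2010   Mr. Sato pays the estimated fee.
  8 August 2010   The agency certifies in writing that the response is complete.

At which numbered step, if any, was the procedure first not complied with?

(1) due by 11 November 2009 + 70 days = 20 January 2010; done 25 January 2010 — 5 days late.
The analysis stops there.

Step 1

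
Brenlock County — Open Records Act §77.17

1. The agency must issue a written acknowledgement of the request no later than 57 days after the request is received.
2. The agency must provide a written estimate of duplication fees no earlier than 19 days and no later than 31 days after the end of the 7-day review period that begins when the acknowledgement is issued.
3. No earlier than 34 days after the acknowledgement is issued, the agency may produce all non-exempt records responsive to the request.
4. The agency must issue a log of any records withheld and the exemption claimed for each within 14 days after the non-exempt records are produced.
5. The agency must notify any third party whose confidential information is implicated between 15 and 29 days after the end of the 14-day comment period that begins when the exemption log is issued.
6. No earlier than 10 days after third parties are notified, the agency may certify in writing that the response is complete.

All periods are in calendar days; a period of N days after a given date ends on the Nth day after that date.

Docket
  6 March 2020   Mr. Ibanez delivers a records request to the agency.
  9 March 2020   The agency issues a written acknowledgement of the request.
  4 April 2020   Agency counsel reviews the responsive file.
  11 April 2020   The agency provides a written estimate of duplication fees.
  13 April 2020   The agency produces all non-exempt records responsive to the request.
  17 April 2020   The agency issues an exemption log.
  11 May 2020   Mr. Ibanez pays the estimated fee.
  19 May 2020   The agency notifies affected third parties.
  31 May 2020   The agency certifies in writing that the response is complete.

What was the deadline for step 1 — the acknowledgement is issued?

2 May 2020

Step 1 runs from 6 March 2020, when the request is received. 57 days after 6 March 2020 is 2 May 2020.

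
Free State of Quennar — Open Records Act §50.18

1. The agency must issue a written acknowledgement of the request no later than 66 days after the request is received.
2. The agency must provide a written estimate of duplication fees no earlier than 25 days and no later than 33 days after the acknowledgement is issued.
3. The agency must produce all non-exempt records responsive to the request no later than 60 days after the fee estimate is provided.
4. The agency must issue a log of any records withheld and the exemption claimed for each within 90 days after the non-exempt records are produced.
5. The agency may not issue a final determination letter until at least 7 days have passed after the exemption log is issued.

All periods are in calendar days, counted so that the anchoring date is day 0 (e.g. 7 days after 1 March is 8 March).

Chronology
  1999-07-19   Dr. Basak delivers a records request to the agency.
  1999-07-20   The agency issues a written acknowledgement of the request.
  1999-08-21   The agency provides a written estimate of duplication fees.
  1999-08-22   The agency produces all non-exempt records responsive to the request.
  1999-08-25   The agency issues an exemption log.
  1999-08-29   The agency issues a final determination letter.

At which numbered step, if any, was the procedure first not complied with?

Step 5

(1) due by 1999-07-19 + 66 days = 1999-09-23; done 1999-07-20 — timely.
(2) the permitted window runs from 1999-07-20 + 25 = 1999-08-14 to 1999-07-20 + 33 = 1999-08-22; done 1999-08-21 — within the window.
(3) due by 1999-08-21 + 60 days = 1999-10-20; 1999-08-22 is within that limit.
(4) due by 1999-08-22 + 90 days = 1999-11-20; completed 1999-08-25, before the deadline.
(5) permitted from 1999-08-25 + 7 days = 1999-09-01 onward; done 1999-08-29 — 3 days too early.
That is the first point of non-compliance.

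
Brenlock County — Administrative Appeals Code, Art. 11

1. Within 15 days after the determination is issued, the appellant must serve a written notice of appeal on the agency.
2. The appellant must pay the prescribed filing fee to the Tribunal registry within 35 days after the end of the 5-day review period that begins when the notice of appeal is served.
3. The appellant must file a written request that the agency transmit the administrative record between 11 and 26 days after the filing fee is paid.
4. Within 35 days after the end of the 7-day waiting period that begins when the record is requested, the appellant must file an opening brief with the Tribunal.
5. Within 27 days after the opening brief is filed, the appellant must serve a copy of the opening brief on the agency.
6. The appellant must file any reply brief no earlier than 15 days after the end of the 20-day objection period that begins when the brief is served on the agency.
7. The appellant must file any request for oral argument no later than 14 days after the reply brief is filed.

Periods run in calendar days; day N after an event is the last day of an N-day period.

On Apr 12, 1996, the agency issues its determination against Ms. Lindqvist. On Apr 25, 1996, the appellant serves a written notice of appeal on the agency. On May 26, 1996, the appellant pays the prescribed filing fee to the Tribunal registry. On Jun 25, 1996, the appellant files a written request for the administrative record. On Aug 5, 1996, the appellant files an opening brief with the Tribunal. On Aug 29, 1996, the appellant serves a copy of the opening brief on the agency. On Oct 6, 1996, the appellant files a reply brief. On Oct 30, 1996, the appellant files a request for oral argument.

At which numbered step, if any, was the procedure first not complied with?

Step 3

Step 1: 15 days after Apr 12, 1996 (when the determination is issued) is Apr 27, 1996; Apr 25, 1996 is within that limit.
Step 2: 35 days after Apr 30, 1996 (end of the 5-day review period, which began when the notice of appeal is served on Apr 25, 1996) is Jun 4, 1996; completed May 26, 1996, before the deadline.
Step 3: the window is 11–26 days after May 26, 1996 (when the filing fee is paid), so Jun 6, 1996 through Jun 21, 1996; Jun 25, 1996 is 4 days past the end of the window.
Later steps need not be reached.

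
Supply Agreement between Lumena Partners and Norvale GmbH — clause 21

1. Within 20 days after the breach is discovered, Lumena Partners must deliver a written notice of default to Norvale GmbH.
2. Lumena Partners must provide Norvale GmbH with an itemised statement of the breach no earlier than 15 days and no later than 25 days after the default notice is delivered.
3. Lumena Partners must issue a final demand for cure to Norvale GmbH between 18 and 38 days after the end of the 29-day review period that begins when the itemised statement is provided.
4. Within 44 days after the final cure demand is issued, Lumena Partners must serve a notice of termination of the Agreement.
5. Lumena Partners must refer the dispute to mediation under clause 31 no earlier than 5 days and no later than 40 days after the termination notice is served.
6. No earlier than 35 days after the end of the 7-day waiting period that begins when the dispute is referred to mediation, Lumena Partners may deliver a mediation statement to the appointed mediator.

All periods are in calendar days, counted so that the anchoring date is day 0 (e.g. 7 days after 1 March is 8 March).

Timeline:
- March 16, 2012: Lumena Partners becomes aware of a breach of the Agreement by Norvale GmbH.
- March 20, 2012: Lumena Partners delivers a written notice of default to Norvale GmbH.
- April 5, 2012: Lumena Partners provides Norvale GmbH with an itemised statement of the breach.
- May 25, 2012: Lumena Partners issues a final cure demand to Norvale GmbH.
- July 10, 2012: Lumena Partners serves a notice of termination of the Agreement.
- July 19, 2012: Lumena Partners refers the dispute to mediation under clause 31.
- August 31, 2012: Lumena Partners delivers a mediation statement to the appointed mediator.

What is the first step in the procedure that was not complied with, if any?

Step 1: 20 days after March 16, 2012 (when the breach is discovered) is April 5, 2012; March 20, 2012 is within that limit.
Step 2: the window is 15–25 days after March 20, 2012 (when the default notice is delivered), so April 4, 2012 through April 14, 2012; April 5, 2012 falls inside that range.
Step 3: the window is 18–38 days after May 4, 2012 (end of the 29-day review period, which began when the itemised statement is provided on April 5, 2012), so May 22, 2012 through June 11, 2012; May 25, 2012 falls inside that range.
Step 4: 44 days after May 25, 2012 (when the final cure demand is issued) is July 8, 2012; July 10, 2012 misses that deadline by 2 days.

Step 4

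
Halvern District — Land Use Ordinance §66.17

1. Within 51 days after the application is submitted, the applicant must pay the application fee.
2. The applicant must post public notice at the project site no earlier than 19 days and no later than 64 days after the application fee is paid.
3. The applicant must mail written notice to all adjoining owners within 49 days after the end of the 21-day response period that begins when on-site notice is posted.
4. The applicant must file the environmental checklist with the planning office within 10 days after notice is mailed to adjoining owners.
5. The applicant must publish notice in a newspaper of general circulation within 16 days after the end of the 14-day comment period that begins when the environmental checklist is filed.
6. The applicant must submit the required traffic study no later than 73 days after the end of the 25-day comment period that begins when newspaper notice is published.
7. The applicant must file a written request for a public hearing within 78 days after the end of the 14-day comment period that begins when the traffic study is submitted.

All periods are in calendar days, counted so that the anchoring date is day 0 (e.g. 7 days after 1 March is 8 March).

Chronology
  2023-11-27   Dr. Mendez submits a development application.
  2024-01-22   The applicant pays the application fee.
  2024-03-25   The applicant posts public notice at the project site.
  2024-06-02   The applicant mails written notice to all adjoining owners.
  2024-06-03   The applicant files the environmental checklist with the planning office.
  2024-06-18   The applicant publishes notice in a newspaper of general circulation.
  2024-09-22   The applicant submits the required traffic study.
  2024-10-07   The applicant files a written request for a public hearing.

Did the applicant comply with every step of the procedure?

No

Step 1: 51 days after 2023-11-27 (when the application is submitted) is 2024-01-17; done 2024-01-22 — 5 days late.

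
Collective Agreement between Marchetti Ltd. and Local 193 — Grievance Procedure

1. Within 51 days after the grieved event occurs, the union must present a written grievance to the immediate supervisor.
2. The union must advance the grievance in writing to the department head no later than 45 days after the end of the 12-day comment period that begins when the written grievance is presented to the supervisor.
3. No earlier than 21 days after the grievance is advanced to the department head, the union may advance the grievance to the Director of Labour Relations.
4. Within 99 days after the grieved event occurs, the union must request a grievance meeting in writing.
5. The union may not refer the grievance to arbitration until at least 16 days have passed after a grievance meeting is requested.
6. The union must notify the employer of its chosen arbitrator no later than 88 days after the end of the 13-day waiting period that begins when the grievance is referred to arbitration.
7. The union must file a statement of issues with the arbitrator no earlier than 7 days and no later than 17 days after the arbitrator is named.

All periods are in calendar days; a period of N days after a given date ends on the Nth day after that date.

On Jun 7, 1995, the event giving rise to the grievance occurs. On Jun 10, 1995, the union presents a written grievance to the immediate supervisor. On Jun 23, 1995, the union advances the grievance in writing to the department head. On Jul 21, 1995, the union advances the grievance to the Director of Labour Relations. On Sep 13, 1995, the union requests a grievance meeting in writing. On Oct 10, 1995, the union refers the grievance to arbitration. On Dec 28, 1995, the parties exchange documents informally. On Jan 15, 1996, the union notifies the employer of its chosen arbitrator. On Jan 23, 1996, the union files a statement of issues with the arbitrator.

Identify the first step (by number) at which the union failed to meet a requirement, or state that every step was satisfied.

None — every step was satisfied

(1) due by Jun 7, 1995 + 51 days = Jul 28, 1995; done Jun 10, 1995 — timely.
(2) due by Jun 22, 1995 + 45 days = Aug 6, 1995; done Jun 23, 1995 — timely.
(3) permitted from Jun 23, 1995 + 21 days = Jul 14, 1995 onward; Jul 21, 1995 is on or after that date.
(4) due by Jun 7, 1995 + 99 days = Sep 14, 1995; Sep 13, 1995 is within that limit.
(5) permitted from Sep 13, 1995 + 16 days = Sep 29, 1995 onward; done Oct 10, 1995, after the minimum wait.
(6) due by Oct 23, 1995 + 88 days = Jan 19, 1996; Jan 15, 1996 is within that limit.
(7) the permitted window runs from Jan 15, 1996 + 7 = Jan 22, 1996 to Jan 15, 1996 + 17 = Feb 1, 1996; done Jan 23, 1996 — within the window.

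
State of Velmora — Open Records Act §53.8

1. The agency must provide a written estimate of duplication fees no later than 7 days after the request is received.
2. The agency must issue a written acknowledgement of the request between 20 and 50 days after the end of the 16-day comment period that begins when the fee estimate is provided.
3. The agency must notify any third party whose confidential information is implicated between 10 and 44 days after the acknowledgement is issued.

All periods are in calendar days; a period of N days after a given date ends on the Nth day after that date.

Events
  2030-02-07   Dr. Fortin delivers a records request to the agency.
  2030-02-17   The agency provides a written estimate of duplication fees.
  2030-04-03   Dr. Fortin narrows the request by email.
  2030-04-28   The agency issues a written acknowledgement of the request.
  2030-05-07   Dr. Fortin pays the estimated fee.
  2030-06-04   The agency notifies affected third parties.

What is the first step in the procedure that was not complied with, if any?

Step 1

(1) due by 2030-02-07 + 7 days = 2030-02-14; done 2030-02-17 — 3 days late.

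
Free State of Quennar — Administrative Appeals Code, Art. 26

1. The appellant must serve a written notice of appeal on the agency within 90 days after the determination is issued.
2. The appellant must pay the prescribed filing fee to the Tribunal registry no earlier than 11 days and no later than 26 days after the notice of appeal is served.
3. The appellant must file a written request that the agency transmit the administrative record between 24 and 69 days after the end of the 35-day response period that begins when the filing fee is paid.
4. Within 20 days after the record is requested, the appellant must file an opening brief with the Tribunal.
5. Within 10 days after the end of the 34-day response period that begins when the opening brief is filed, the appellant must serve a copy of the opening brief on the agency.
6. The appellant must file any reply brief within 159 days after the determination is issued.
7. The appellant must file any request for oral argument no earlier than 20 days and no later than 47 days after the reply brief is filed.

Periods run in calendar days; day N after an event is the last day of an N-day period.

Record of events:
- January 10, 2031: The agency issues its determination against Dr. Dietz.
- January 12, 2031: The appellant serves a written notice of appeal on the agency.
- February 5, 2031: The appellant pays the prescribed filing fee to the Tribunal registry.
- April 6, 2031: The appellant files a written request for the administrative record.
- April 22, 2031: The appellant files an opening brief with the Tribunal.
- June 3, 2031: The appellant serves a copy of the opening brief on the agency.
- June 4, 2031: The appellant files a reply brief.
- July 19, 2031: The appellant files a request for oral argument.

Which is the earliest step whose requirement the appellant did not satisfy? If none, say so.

(1) due by January 10, 2031 + 90 days = April 10, 2031; January 12, 2031 is within that limit.
(2) the permitted window runs from January 12, 2031 + 11 = January 23, 2031 to January 12, 2031 + 26 = February 7, 2031; done February 5, 2031 — within the window.
(3) the permitted window runs from March 12, 2031 + 24 = April 5, 2031 to March 12, 2031 + 69 = May 20, 2031; April 6, 2031 falls inside that range.
(4) due by April 6, 2031 + 20 days = April 26, 2031; completed April 22, 2031, before the deadline.
(5) due by May 26, 2031 + 10 days = June 5, 2031; done June 3, 2031 — timely.
(6) due by January 10, 2031 + 159 days = June 18, 2031; June 4, 2031 is within that limit.
(7) the permitted window runs from June 4, 2031 + 20 = June 24, 2031 to June 4, 2031 + 47 = July 21, 2031; done July 19, 2031 — within the window.

None — every step was satisfied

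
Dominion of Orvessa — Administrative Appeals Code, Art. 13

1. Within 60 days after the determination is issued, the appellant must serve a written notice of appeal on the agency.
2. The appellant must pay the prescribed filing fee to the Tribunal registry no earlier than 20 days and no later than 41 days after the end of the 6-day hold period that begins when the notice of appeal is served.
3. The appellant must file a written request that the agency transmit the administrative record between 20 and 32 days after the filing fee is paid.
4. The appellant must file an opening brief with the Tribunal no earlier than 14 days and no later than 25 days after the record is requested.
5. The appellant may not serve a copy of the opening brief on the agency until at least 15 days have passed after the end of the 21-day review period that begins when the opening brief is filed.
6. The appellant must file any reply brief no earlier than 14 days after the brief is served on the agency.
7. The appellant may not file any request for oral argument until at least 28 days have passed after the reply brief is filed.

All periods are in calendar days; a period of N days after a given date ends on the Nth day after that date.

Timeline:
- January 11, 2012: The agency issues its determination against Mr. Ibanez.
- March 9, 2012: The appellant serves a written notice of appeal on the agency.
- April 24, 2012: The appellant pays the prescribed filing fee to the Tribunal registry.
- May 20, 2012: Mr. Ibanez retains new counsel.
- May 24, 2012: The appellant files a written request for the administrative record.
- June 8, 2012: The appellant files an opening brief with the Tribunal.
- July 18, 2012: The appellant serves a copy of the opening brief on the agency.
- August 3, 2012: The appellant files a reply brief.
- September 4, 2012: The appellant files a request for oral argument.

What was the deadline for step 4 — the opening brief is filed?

June 18, 2012

Step 4 runs from May 24, 2012, when the record is requested. The window is 14–25 days after May 24, 2012; it closes on June 18, 2012.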